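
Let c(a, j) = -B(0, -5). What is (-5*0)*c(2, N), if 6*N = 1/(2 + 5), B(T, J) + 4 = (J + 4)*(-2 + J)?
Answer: 0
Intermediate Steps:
B(T, J) = -4 + (-2 + J)*(4 + J) (B(T, J) = -4 + (J + 4)*(-2 + J) = -4 + (4 + J)*(-2 + J) = -4 + (-2 + J)*(4 + J))
N = 1/42 (N = 1/(6*(2 + 5)) = (⅙)/7 = (⅙)*(⅐) = 1/42 ≈ 0.023810)
c(a, j) = -3 (c(a, j) = -(-12 + (-5)² + 2*(-5)) = -(-12 + 25 - 10) = -1*3 = -3)
(-5*0)*c(2, N) = -5*0*(-3) = 0*(-3) = 0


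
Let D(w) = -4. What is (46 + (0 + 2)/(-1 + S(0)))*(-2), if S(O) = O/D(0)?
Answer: -88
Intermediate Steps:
S(O) = -O/4 (S(O) = O/(-4) = O*(-¼) = -O/4)
(46 + (0 + 2)/(-1 + S(0)))*(-2) = (46 + (0 + 2)/(-1 - ¼*0))*(-2) = (46 + 2/(-1 + 0))*(-2) = (46 + 2/(-1))*(-2) = (46 + 2*(-1))*(-2) = (46 - 2)*(-2) = 44*(-2) = -88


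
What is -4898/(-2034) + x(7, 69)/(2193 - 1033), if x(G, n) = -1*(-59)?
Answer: 2900843/1179720 ≈ 2.4589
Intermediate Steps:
x(G, n) = 59
-4898/(-2034) + x(7, 69)/(2193 - 1033) = -4898/(-2034) + 59/(2193 - 1033) = -4898*(-1/2034) + 59/1160 = 2449/1017 + 59*(1/1160) = 2449/1017 + 59/1160 = 2900843/1179720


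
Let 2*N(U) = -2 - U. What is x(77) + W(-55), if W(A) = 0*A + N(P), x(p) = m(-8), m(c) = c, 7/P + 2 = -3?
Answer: -83/10 ≈ -8.3000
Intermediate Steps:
P = -7/5 (P = 7/(-2 - 3) = 7/(-5) = 7*(-⅕) = -7/5 ≈ -1.4000)
N(U) = -1 - U/2 (N(U) = (-2 - U)/2 = -1 - U/2)
x(p) = -8
W(A) = -3/10 (W(A) = 0*A + (-1 - ½*(-7/5)) = 0 + (-1 + 7/10) = 0 - 3/10 = -3/10)
x(77) + W(-55) = -8 - 3/10 = -83/10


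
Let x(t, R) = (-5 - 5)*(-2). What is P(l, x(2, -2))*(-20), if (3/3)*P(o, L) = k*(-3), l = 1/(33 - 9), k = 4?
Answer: 240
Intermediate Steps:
x(t, R) = 20 (x(t, R) = -10*(-2) = 20)
l = 1/24 ≈ 0.041667
P(o, L) = -12 (P(o, L) = 4*(-3) = -12)
P(l, x(2, -2))*(-20) = -12*(-20) = 240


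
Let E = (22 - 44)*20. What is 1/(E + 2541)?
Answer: 1/2101 ≈ 0.00047596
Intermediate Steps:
E = -440 (E = -22*20 = -440)
1/(E + 2541) = 1/(-440 + 2541) = 1/2101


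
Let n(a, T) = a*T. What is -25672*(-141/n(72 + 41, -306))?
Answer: -603292/5763 ≈ -104.68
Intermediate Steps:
n(a, T) = T*a
-25672*(-141/n(72 + 41, -306)) = -25672*47/(102*(72 + 41)) = -25672/(-306*113*(-1/141)) = -25672/((-34578*(-1/141))) = -25672/11526/47 = -25672*47/11526 = -603292/5763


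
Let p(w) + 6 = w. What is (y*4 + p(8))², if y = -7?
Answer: 676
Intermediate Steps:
p(w) = -6 + w
(y*4 + p(8))² = (-7*4 + (-6 + 8))² = (-28 + 2)² = (-26)² = 676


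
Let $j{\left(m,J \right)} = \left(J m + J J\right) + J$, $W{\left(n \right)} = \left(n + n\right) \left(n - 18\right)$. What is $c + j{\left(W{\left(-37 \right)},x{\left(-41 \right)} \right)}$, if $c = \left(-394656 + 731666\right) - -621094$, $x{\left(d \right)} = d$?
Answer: $792874$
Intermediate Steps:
$W{\left(n \right)} = 2 n \left(-18 + n\right)$
$j{\left(m,J \right)} = J + J^{2} + J m$ ($j{\left(m,J \right)} = \left(J m + J^{2}\right) + J = \left(J^{2} + J m\right) + J = J + J^{2} + J m$)
$c = 958104$ ($c = 337010 + 621094 = 958104$)
$c + j{\left(W{\left(-37 \right)},x{\left(-41 \right)} \right)} = 958104 - 41 \left(1 - 41 + 2 \left(-37\right) \left(-18 - 37\right)\right) = 958104 - 41 \left(1 - 41 + 2 \left(-37\right) \left(-55\right)\right) = 958104 - 41 \left(1 - 41 + 4070\right) = 958104 - 165230 = 792874$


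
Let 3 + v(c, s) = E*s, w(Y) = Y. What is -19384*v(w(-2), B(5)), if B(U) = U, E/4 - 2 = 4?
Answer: -2267928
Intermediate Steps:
E = 24 (E = 8 + 4*4 = 8 + 16 = 24)
v(c, s) = -3 + 24*s
-19384*v(w(-2), B(5)) = -19384*(-3 + 24*5) = -19384*(-3 + 120) = -19384*117 = -2267928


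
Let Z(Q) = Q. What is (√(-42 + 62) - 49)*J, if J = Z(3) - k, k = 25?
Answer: 1078 - 44*√5 ≈ 979.61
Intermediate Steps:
J = -22 (J = 3 - 1*25 = 3 - 25 = -22)
(√(-42 + 62) - 49)*J = (√(-42 + 62) - 49)*(-22) = (√20 - 49)*(-22) = (2*√5 - 49)*(-22) = (-49 + 2*√5)*(-22) = 1078 - 44*√5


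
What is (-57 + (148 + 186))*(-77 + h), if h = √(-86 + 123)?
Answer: -21329 + 277*√37 ≈ -19644.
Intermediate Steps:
h = √37 ≈ 6.0828
(-57 + (148 + 186))*(-77 + h) = (-57 + (148 + 186))*(-77 + √37) = (-57 + 334)*(-77 + √37) = 277*(-77 + √37) = -21329 + 277*√37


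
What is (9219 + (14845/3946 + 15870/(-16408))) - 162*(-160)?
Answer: 568822380823/16186492 ≈ 35142.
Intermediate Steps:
(9219 + (14845/3946 + 15870/(-16408))) - 162*(-160) = (9219 + (14845*(1/3946) + 15870*(-1/16408))) + 25920 = (9219 + (14845/3946 - 7935/8204)) + 25920 = (9219 + 45238435/16186492) + 25920 = 149268508183/16186492 + 25920 = 568822380823/16186492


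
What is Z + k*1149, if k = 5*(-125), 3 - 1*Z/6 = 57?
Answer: -718449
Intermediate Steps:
Z = -324 (Z = 18 - 6*57 = 18 - 342 = -324)
k = -625
Z + k*1149 = -324 - 625*1149 = -324 - 718125 = -718449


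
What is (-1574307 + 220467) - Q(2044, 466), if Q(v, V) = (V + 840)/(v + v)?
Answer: -2767249613/2044 ≈ -1.3538e+6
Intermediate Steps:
Q(v, V) = (840 + V)/(2*v) (Q(v, V) = (840 + V)/((2*v)) = (840 + V)*(1/(2*v)) = (840 + V)/(2*v))
(-1574307 + 220467) - Q(2044, 466) = (-1574307 + 220467) - (840 + 466)/(2*2044) = -1353840 - 1306/(2*2044) = -1353840 - 1*653/2044 = -1353840 - 653/2044 = -2767249613/2044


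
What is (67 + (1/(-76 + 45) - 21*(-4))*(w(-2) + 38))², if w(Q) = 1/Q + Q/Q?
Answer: 41855022225/3844 ≈ 1.0888e+7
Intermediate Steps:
w(Q) = 1 + 1/Q (w(Q) = 1/Q + 1 = 1 + 1/Q)
(67 + (1/(-76 + 45) - 21*(-4))*(w(-2) + 38))² = (67 + (1/(-76 + 45) - 21*(-4))*((1 - 2)/(-2) + 38))² = (67 + (1/(-31) + 84)*(-½*(-1) + 38))² = (67 + (-1/31 + 84)*(½ + 38))² = (67 + (2603/31)*(77/2))² = (67 + 200431/62)² = (204585/62)² = 41855022225/3844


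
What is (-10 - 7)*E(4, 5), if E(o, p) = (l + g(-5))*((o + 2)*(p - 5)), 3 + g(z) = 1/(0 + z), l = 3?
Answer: 0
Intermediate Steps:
g(z) = -3 + 1/z (g(z) = -3 + 1/(0 + z) = -3 + 1/z)
E(o, p) = -(-5 + p)*(2 + o)/5 (E(o, p) = (3 + (-3 + 1/(-5)))*((o + 2)*(p - 5)) = (3 + (-3 - ⅕))*((2 + o)*(-5 + p)) = (3 - 16/5)*((-5 + p)*(2 + o)) = -(-5 + p)*(2 + o)/5)
(-10 - 7)*E(4, 5) = (-10 - 7)*(2 + 4 - ⅖*5 - ⅕*4*5) = -17*(2 + 4 - 2 - 4) = -17*0 = 0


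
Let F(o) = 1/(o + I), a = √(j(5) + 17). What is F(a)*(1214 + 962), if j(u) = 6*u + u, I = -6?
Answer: 816 + 272*√13 ≈ 1796.7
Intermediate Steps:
j(u) = 7*u
a = 2*√13 (a = √(7*5 + 17) = √(35 + 17) = √52 = 2*√13 ≈ 7.2111)
F(o) = 1/(-6 + o) (F(o) = 1/(o - 6) = 1/(-6 + o))
F(a)*(1214 + 962) = (1214 + 962)/(-6 + 2*√13) = 2176/(-6 + 2*√13)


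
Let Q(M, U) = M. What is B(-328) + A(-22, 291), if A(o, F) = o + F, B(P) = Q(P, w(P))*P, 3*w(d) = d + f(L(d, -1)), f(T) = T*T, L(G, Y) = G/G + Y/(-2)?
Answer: 107853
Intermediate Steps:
L(G, Y) = 1 - Y/2 (L(G, Y) = 1 + Y*(-1/2) = 1 - Y/2)
f(T) = T**2
w(d) = 3/4 + d/3 (w(d) = (d + (1 - 1/2*(-1))**2)/3 = (d + (1 + 1/2)**2)/3 = (d + (3/2)**2)/3 = (d + 9/4)/3 = (9/4 + d)/3 = 3/4 + d/3)
B(P) = P**2 (B(P) = P*P = P**2)
A(o, F) = F + o
B(-328) + A(-22, 291) = (-328)**2 + (291 - 22) = 107584 + 269 = 107853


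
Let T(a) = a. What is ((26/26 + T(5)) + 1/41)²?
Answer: 61009/1681 ≈ 36.293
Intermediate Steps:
((26/26 + T(5)) + 1/41)² = ((26/26 + 5) + 1/41)² = ((26*(1/26) + 5) + 1/41)² = ((1 + 5) + 1/41)² = (6 + 1/41)² = (247/41)² = 61009/1681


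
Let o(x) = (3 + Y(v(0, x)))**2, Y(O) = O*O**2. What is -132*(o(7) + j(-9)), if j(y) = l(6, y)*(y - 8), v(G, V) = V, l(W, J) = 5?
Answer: -15791292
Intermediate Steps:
Y(O) = O**3
o(x) = (3 + x**3)**2
j(y) = -40 + 5*y (j(y) = 5*(y - 8) = 5*(-8 + y) = -40 + 5*y)
-132*(o(7) + j(-9)) = -132*((3 + 7**3)**2 + (-40 + 5*(-9))) = -132*((3 + 343)**2 + (-40 - 45)) = -132*(346**2 - 85) = -132*(119716 - 85) = -132*119631 = -15791292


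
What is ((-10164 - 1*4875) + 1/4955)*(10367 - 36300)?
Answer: 1932481621652/4955 ≈ 3.9001e+8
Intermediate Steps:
((-10164 - 1*4875) + 1/4955)*(10367 - 36300) = ((-10164 - 4875) + 1/4955)*(-25933) = (-15039 + 1/4955)*(-25933) = -74518244/4955*(-25933) = 1932481621652/4955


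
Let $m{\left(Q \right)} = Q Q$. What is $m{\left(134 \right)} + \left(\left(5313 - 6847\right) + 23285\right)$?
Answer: $39707$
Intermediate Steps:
$m{\left(Q \right)} = Q^{2}$
$m{\left(134 \right)} + \left(\left(5313 - 6847\right) + 23285\right) = 134^{2} + \left(\left(5313 - 6847\right) + 23285\right) = 17956 + \left(\left(5313 - 6847\right) + 23285\right) = 17956 + \left(-1534 + 23285\right) = 17956 + 21751 = 39707$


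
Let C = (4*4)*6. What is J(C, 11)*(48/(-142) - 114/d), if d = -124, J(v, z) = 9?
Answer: 23031/4402 ≈ 5.2319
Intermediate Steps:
C = 96 (C = 16*6 = 96)
J(C, 11)*(48/(-142) - 114/d) = 9*(48/(-142) - 114/(-124)) = 9*(48*(-1/142) - 114*(-1/124)) = 9*(-24/71 + 57/62) = 9*(2559/4402) = 23031/4402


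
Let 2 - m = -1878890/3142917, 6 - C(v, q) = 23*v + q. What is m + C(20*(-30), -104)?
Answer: 43726140194/3142917 ≈ 13913.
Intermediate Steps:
C(v, q) = 6 - q - 23*v (C(v, q) = 6 - (23*v + q) = 6 - (q + 23*v) = 6 + (-q - 23*v) = 6 - q - 23*v)
m = 8164724/3142917 (m = 2 - (-1878890)/3142917 = 2 - 1*(-1878890/3142917) = 2 + 1878890/3142917 = 8164724/3142917 ≈ 2.5978)
m + C(20*(-30), -104) = 8164724/3142917 + (6 - 1*(-104) - 460*(-30)) = 8164724/3142917 + (6 + 104 - 23*(-600)) = 8164724/3142917 + (6 + 104 + 13800) = 8164724/3142917 + 13910 = 43726140194/3142917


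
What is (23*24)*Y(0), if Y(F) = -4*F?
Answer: 0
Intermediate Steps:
(23*24)*Y(0) = (23*24)*(-4*0) = 552*0 = 0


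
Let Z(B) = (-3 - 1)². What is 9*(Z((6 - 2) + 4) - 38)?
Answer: -198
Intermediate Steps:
Z(B) = 16 (Z(B) = (-4)² = 16)
9*(Z((6 - 2) + 4) - 38) = 9*(16 - 38) = 9*(-22) = -198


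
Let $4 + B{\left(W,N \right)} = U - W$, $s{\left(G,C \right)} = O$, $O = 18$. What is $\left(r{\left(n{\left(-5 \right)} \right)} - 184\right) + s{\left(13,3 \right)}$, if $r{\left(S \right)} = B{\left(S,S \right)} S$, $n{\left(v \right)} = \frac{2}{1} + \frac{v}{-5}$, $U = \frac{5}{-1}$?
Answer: $-202$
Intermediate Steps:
$s{\left(G,C \right)} = 18$
$U = -5$ ($U = 5 \left(-1\right) = -5$)
$B{\left(W,N \right)} = -9 - W$ ($B{\left(W,N \right)} = -4 - \left(5 + W\right) = -9 - W$)
$n{\left(v \right)} = 2 - \frac{v}{5}$ ($n{\left(v \right)} = 2 \cdot 1 + v \left(- \frac{1}{5}\right) = 2 - \frac{v}{5}$)
$r{\left(S \right)} = S \left(-9 - S\right)$ ($r{\left(S \right)} = \left(-9 - S\right) S = S \left(-9 - S\right)$)
$\left(r{\left(n{\left(-5 \right)} \right)} - 184\right) + s{\left(13,3 \right)} = \left(- \left(2 - -1\right) \left(9 + \left(2 - -1\right)\right) - 184\right) + 18 = \left(- \left(2 + 1\right) \left(9 + \left(2 + 1\right)\right) - 184\right) + 18 = \left(\left(-1\right) 3 \left(9 + 3\right) - 184\right) + 18 = \left(\left(-1\right) 3 \cdot 12 - 184\right) + 18 = \left(-36 - 184\right) + 18 = -220 + 18 = -202$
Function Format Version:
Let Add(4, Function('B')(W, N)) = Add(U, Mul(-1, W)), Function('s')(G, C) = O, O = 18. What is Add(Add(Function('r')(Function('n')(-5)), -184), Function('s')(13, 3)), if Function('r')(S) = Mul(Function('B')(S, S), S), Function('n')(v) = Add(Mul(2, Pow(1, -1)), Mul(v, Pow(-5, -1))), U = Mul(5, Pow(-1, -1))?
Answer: -202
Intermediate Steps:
Function('s')(G, C) = 18
U = -5 (U = Mul(5, -1) = -5)
Function('B')(W, N) = Add(-9, Mul(-1, W)) (Function('B')(W, N) = Add(-4, Add(-5, Mul(-1, W))) = Add(-9, Mul(-1, W)))
Function('n')(v) = Add(2, Mul(Rational(-1, 5), v)) (Function('n')(v) = Add(Mul(2, 1), Mul(v, Rational(-1, 5))) = Add(2, Mul(Rational(-1, 5), v)))
Function('r')(S) = Mul(S, Add(-9, Mul(-1, S))) (Function('r')(S) = Mul(Add(-9, Mul(-1, S)), S) = Mul(S, Add(-9, Mul(-1, S))))
Add(Add(Function('r')(Function('n')(-5)), -184), Function('s')(13, 3)) = Add(Add(Mul(-1, Add(2, Mul(Rational(-1, 5), -5)), Add(9, Add(2, Mul(Rational(-1, 5), -5)))), -184), 18) = Add(Add(Mul(-1, Add(2, 1), Add(9, Add(2, 1))), -184), 18) = Add(Add(Mul(-1, 3, Add(9, 3)), -184), 18) = Add(Add(Mul(-1, 3, 12), -184), 18) = Add(Add(-36, -184), 18) = Add(-220, 18) = -202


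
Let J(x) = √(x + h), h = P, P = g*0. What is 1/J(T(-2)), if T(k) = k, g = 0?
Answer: -I*√2/2 ≈ -0.70711*I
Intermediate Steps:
P = 0 (P = 0*0 = 0)
h = 0
J(x) = √x (J(x) = √(x + 0) = √x)
1/J(T(-2)) = 1/(√(-2)) = 1/(I*√2) = -I*√2/2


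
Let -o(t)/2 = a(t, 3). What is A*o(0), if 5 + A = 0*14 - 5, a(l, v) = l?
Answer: 0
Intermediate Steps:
o(t) = -2*t
A = -10 (A = -5 + (0*14 - 5) = -5 + (0 - 5) = -5 - 5 = -10)
A*o(0) = -(-20)*0 = -10*0 = 0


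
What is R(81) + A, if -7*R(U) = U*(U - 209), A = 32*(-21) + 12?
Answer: 5748/7 ≈ 821.14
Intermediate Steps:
A = -660 (A = -672 + 12 = -660)
R(U) = -U*(-209 + U)/7 (R(U) = -U*(U - 209)/7 = -U*(-209 + U)/7)
R(81) + A = (1/7)*81*(209 - 1*81) - 660 = (1/7)*81*(209 - 81) - 660 = (1/7)*81*128 - 660 = 10368/7 - 660 = 5748/7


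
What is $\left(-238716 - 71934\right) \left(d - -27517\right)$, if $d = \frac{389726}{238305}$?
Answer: $- \frac{135812626391810}{15887} \approx -8.5487 \cdot 10^{9}$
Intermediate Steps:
$d = \frac{389726}{238305}$ ($d = 389726 \cdot \frac{1}{238305} = \frac{389726}{238305} \approx 1.6354$)
$\left(-238716 - 71934\right) \left(d - -27517\right) = \left(-238716 - 71934\right) \left(\frac{389726}{238305} - -27517\right) = - 310650 \left(\frac{389726}{238305} + \left(-202740 + 230257\right)\right) = - 310650 \left(\frac{389726}{238305} + 27517\right) = \left(-310650\right) \frac{6557828411}{238305} = - \frac{135812626391810}{15887}$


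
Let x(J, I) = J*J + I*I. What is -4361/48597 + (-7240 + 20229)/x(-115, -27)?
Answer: 570373039/678122538 ≈ 0.84111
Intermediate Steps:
x(J, I) = I² + J² (x(J, I) = J² + I² = I² + J²)
-4361/48597 + (-7240 + 20229)/x(-115, -27) = -4361/48597 + (-7240 + 20229)/((-27)² + (-115)²) = -4361*1/48597 + 12989/(729 + 13225) = -4361/48597 + 12989/13954 = 570373039/678122538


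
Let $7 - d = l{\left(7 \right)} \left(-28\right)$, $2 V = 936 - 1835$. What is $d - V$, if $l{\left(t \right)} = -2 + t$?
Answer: $\frac{1193}{2} \approx 596.5$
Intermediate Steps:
$V = - \frac{899}{2}$ ($V = \frac{936 - 1835}{2} = \frac{1}{2} \left(-899\right) = - \frac{899}{2} \approx -449.5$)
$d = 147$ ($d = 7 - \left(-2 + 7\right) \left(-28\right) = 7 - 5 \left(-28\right) = 7 - -140 = 7 + 140 = 147$)
$d - V = 147 - - \frac{899}{2} = 147 + \frac{899}{2} = \frac{1193}{2}$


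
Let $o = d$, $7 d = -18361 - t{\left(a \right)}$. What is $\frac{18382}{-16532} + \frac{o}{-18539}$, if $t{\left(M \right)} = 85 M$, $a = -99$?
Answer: $- \frac{1110530007}{1072703618} \approx -1.0353$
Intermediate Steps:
$d = - \frac{9946}{7}$ ($d = \frac{-18361 - 85 \left(-99\right)}{7} = \frac{-18361 - -8415}{7} = \frac{-18361 + 8415}{7} = \frac{1}{7} \left(-9946\right) = - \frac{9946}{7} \approx -1420.9$)
$o = - \frac{9946}{7} \approx -1420.9$
$\frac{18382}{-16532} + \frac{o}{-18539} = \frac{18382}{-16532} - \frac{9946}{7 \left(-18539\right)} = 18382 \left(- \frac{1}{16532}\right) - - \frac{9946}{129773} = - \frac{9191}{8266} + \frac{9946}{129773} = - \frac{1110530007}{1072703618}$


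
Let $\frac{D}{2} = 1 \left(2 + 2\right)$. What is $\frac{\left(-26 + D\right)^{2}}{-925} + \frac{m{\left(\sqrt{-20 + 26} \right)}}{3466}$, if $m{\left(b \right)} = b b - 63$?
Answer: $- \frac{1175709}{3206050} \approx -0.36672$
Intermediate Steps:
$D = 8$ ($D = 2 \cdot 1 \left(2 + 2\right) = 2 \cdot 1 \cdot 4 = 2 \cdot 4 = 8$)
$m{\left(b \right)} = -63 + b^{2}$ ($m{\left(b \right)} = b^{2} - 63 = -63 + b^{2}$)
$\frac{\left(-26 + D\right)^{2}}{-925} + \frac{m{\left(\sqrt{-20 + 26} \right)}}{3466} = \frac{\left(-26 + 8\right)^{2}}{-925} + \frac{-63 + \left(\sqrt{-20 + 26}\right)^{2}}{3466} = \left(-18\right)^{2} \left(- \frac{1}{925}\right) + \left(-63 + \left(\sqrt{6}\right)^{2}\right) \frac{1}{3466} = 324 \left(- \frac{1}{925}\right) + \left(-63 + 6\right) \frac{1}{3466} = - \frac{324}{925} - \frac{57}{3466} = - \frac{1175709}{3206050}$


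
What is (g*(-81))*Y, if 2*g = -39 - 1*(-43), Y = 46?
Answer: -7452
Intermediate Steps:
g = 2 (g = (-39 - 1*(-43))/2 = (-39 + 43)/2 = (½)*4 = 2)
(g*(-81))*Y = (2*(-81))*46 = -162*46 = -7452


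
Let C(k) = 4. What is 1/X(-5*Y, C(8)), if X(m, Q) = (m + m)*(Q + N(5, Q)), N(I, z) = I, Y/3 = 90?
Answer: -1/24300 ≈ -4.1152e-5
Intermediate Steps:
Y = 270 (Y = 3*90 = 270)
X(m, Q) = 2*m*(5 + Q) (X(m, Q) = (m + m)*(Q + 5) = (2*m)*(5 + Q) = 2*m*(5 + Q))
1/X(-5*Y, C(8)) = 1/(2*(-5*270)*(5 + 4)) = 1/(2*(-1350)*9) = 1/(-24300) = -1/24300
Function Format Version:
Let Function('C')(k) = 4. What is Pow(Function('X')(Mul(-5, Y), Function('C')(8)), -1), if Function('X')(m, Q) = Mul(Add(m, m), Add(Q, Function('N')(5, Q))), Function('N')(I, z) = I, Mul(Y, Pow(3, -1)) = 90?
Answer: Rational(-1, 24300) ≈ -4.1152e-5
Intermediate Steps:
Y = 270 (Y = Mul(3, 90) = 270)
Function('X')(m, Q) = Mul(2, m, Add(5, Q)) (Function('X')(m, Q) = Mul(Add(m, m), Add(Q, 5)) = Mul(Mul(2, m), Add(5, Q)) = Mul(2, m, Add(5, Q)))
Pow(Function('X')(Mul(-5, Y), Function('C')(8)), -1) = Pow(Mul(2, Mul(-5, 270), Add(5, 4)), -1) = Pow(Mul(2, -1350, 9), -1) = Pow(-24300, -1) = Rational(-1, 24300)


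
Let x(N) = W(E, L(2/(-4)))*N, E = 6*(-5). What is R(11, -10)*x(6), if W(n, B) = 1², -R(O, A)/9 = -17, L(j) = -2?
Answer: 918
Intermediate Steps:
R(O, A) = 153 (R(O, A) = -9*(-17) = 153)
E = -30
W(n, B) = 1
x(N) = N (x(N) = 1*N = N)
R(11, -10)*x(6) = 153*6 = 918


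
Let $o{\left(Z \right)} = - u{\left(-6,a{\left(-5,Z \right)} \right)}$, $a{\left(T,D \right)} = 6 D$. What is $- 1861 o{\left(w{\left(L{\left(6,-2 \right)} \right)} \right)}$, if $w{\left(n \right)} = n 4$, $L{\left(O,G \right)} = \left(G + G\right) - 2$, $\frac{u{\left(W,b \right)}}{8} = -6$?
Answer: $-89328$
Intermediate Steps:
$u{\left(W,b \right)} = -48$ ($u{\left(W,b \right)} = 8 \left(-6\right) = -48$)
$L{\left(O,G \right)} = -2 + 2 G$ ($L{\left(O,G \right)} = 2 G - 2 = -2 + 2 G$)
$w{\left(n \right)} = 4 n$
$o{\left(Z \right)} = 48$ ($o{\left(Z \right)} = \left(-1\right) \left(-48\right) = 48$)
$- 1861 o{\left(w{\left(L{\left(6,-2 \right)} \right)} \right)} = \left(-1861\right) 48 = -89328$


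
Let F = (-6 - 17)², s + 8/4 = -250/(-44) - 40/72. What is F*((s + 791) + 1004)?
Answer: 188339341/198 ≈ 9.5121e+5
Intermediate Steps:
s = 619/198 (s = -2 + (-250/(-44) - 40/72) = -2 + (-250*(-1/44) - 40*1/72) = -2 + (125/22 - 5/9) = -2 + 1015/198 = 619/198 ≈ 3.1263)
F = 529 (F = (-23)² = 529)
F*((s + 791) + 1004) = 529*((619/198 + 791) + 1004) = 529*(157237/198 + 1004) = 529*(356029/198) = 188339341/198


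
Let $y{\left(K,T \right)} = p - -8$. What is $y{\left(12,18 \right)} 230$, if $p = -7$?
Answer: $230$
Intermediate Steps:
$y{\left(K,T \right)} = 1$ ($y{\left(K,T \right)} = -7 - -8 = -7 + 8 = 1$)
$y{\left(12,18 \right)} 230 = 1 \cdot 230 = 230$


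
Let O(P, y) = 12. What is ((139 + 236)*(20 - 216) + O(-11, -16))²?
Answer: 5400486144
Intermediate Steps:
((139 + 236)*(20 - 216) + O(-11, -16))² = ((139 + 236)*(20 - 216) + 12)² = (375*(-196) + 12)² = (-73500 + 12)² = (-73488)² = 5400486144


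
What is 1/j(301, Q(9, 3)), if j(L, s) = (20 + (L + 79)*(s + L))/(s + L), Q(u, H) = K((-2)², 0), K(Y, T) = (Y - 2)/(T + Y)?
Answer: 603/229180 ≈ 0.0026311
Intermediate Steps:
K(Y, T) = (-2 + Y)/(T + Y)
Q(u, H) = ½ (Q(u, H) = (-2 + (-2)²)/(0 + (-2)²) = (-2 + 4)/(0 + 4) = 2/4 = (¼)*2 = ½)
j(L, s) = (20 + (79 + L)*(L + s))/(L + s)
1/j(301, Q(9, 3)) = 1/((20 + 301² + 79*301 + 79*(½) + 301*(½))/(301 + ½)) = 1/((20 + 90601 + 23779 + 79/2 + 301/2)/(603/2)) = 1/((2/603)*114590) = 1/(229180/603) = 603/229180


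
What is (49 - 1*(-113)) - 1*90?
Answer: 72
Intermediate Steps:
(49 - 1*(-113)) - 1*90 = (49 + 113) - 90 = 162 - 90 = 72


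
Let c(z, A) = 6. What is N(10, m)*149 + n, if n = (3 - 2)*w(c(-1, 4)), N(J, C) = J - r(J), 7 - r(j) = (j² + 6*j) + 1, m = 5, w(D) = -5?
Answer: 24431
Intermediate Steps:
r(j) = 6 - j² - 6*j (r(j) = 7 - ((j² + 6*j) + 1) = 7 - (1 + j² + 6*j) = 7 + (-1 - j² - 6*j) = 6 - j² - 6*j)
N(J, C) = -6 + J² + 7*J (N(J, C) = J - (6 - J² - 6*J) = J + (-6 + J² + 6*J) = -6 + J² + 7*J)
n = -5 (n = (3 - 2)*(-5) = 1*(-5) = -5)
N(10, m)*149 + n = (-6 + 10² + 7*10)*149 - 5 = (-6 + 100 + 70)*149 - 5 = 164*149 - 5 = 24436 - 5 = 24431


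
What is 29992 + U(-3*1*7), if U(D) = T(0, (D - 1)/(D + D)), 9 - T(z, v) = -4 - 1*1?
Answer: 30006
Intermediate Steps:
T(z, v) = 14 (T(z, v) = 9 - (-4 - 1*1) = 9 - (-4 - 1) = 9 - 1*(-5) = 9 + 5 = 14)
U(D) = 14
29992 + U(-3*1*7) = 29992 + 14 = 30006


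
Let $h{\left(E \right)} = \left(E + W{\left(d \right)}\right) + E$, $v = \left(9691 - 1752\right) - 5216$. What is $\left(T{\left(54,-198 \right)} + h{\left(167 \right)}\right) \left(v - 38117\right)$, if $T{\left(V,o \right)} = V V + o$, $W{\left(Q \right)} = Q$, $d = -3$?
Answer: $-107916306$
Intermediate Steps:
$T{\left(V,o \right)} = o + V^{2}$ ($T{\left(V,o \right)} = V^{2} + o = o + V^{2}$)
$v = 2723$ ($v = 7939 - 5216 = 2723$)
$h{\left(E \right)} = -3 + 2 E$ ($h{\left(E \right)} = \left(E - 3\right) + E = \left(-3 + E\right) + E = -3 + 2 E$)
$\left(T{\left(54,-198 \right)} + h{\left(167 \right)}\right) \left(v - 38117\right) = \left(\left(-198 + 54^{2}\right) + \left(-3 + 2 \cdot 167\right)\right) \left(2723 - 38117\right) = \left(\left(-198 + 2916\right) + \left(-3 + 334\right)\right) \left(-35394\right) = \left(2718 + 331\right) \left(-35394\right) = 3049 \left(-35394\right) = -107916306$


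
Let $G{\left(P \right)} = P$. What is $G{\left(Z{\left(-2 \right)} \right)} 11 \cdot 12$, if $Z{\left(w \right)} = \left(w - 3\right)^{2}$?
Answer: $3300$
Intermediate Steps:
$Z{\left(w \right)} = \left(-3 + w\right)^{2}$
$G{\left(Z{\left(-2 \right)} \right)} 11 \cdot 12 = \left(-3 - 2\right)^{2} \cdot 11 \cdot 12 = \left(-5\right)^{2} \cdot 11 \cdot 12 = 25 \cdot 11 \cdot 12 = 275 \cdot 12 = 3300$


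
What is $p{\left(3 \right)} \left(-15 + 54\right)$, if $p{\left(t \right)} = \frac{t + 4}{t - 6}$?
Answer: $-91$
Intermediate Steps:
$p{\left(t \right)} = \frac{4 + t}{-6 + t}$
$p{\left(3 \right)} \left(-15 + 54\right) = \frac{4 + 3}{-6 + 3} \left(-15 + 54\right) = \frac{1}{-3} \cdot 7 \cdot 39 = \left(- \frac{1}{3}\right) 7 \cdot 39 = \left(- \frac{7}{3}\right) 39 = -91$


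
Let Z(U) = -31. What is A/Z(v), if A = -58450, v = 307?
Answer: 58450/31 ≈ 1885.5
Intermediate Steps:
A/Z(v) = -58450/(-31) = -58450*(-1/31) = 58450/31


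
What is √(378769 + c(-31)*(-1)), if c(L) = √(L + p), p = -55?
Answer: √(378769 - I*√86) ≈ 615.44 - 0.008*I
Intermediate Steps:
c(L) = √(-55 + L) (c(L) = √(L - 55) = √(-55 + L))
√(378769 + c(-31)*(-1)) = √(378769 + √(-55 - 31)*(-1)) = √(378769 + √(-86)*(-1)) = √(378769 + (I*√86)*(-1)) = √(378769 - I*√86)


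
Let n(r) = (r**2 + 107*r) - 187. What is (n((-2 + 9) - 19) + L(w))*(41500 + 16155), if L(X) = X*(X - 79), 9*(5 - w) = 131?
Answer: -2245373975/81 ≈ -2.7721e+7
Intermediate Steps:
w = -86/9 (w = 5 - 1/9*131 = 5 - 131/9 = -86/9 ≈ -9.5556)
n(r) = -187 + r**2 + 107*r
L(X) = X*(-79 + X)
(n((-2 + 9) - 19) + L(w))*(41500 + 16155) = ((-187 + ((-2 + 9) - 19)**2 + 107*((-2 + 9) - 19)) - 86*(-79 - 86/9)/9)*(41500 + 16155) = ((-187 + (7 - 19)**2 + 107*(7 - 19)) - 86/9*(-797/9))*57655 = ((-187 + (-12)**2 + 107*(-12)) + 68542/81)*57655 = ((-187 + 144 - 1284) + 68542/81)*57655 = (-1327 + 68542/81)*57655 = -38945/81*57655 = -2245373975/81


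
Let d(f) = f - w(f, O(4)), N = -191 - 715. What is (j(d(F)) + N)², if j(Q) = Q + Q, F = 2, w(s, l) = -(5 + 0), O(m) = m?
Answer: 795664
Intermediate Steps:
N = -906
w(s, l) = -5 (w(s, l) = -1*5 = -5)
d(f) = 5 + f (d(f) = f - 1*(-5) = f + 5 = 5 + f)
j(Q) = 2*Q
(j(d(F)) + N)² = (2*(5 + 2) - 906)² = (2*7 - 906)² = (14 - 906)² = (-892)² = 795664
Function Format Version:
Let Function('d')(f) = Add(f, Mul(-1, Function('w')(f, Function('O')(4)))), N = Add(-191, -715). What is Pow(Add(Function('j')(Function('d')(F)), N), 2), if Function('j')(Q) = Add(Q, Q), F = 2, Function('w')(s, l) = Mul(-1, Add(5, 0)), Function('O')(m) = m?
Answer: 795664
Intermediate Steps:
N = -906
Function('w')(s, l) = -5 (Function('w')(s, l) = Mul(-1, 5) = -5)
Function('d')(f) = Add(5, f) (Function('d')(f) = Add(f, Mul(-1, -5)) = Add(f, 5) = Add(5, f))
Function('j')(Q) = Mul(2, Q)
Pow(Add(Function('j')(Function('d')(F)), N), 2) = Pow(Add(Mul(2, Add(5, 2)), -906), 2) = Pow(Add(Mul(2, 7), -906), 2) = Pow(Add(14, -906), 2) = Pow(-892, 2) = 795664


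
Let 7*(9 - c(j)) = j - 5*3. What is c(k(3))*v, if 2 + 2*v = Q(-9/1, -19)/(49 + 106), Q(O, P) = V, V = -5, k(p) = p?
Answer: -675/62 ≈ -10.887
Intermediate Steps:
Q(O, P) = -5
c(j) = 78/7 - j/7 (c(j) = 9 - (j - 5*3)/7 = 9 - (j - 15)/7 = 9 - (-15 + j)/7 = 9 + (15/7 - j/7) = 78/7 - j/7)
v = -63/62 (v = -1 + (-5/(49 + 106))/2 = -1 + (-5/155)/2 = -1 + (-5*1/155)/2 = -1 + (½)*(-1/31) = -1 - 1/62 = -63/62 ≈ -1.0161)
c(k(3))*v = (78/7 - ⅐*3)*(-63/62) = (78/7 - 3/7)*(-63/62) = (75/7)*(-63/62) = -675/62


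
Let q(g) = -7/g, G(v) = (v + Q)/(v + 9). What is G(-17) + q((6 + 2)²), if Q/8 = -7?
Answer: 577/64 ≈ 9.0156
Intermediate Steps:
Q = -56 (Q = 8*(-7) = -56)
G(v) = (-56 + v)/(9 + v) (G(v) = (v - 56)/(v + 9) = (-56 + v)/(9 + v))
G(-17) + q((6 + 2)²) = (-56 - 17)/(9 - 17) - 7/(6 + 2)² = -73/(-8) - 7/(8²) = -⅛*(-73) - 7/64 = 73/8 - 7*1/64 = 73/8 - 7/64 = 577/64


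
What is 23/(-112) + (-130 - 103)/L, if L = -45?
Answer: 25061/5040 ≈ 4.9724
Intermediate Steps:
23/(-112) + (-130 - 103)/L = 23/(-112) + (-130 - 103)/(-45) = 23*(-1/112) - 233*(-1/45) = -23/112 + 233/45 = 25061/5040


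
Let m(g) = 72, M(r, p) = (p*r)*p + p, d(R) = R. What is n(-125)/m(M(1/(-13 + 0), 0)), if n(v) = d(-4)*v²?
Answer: -15625/18 ≈ -868.06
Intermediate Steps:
M(r, p) = p + r*p² (M(r, p) = r*p² + p = p + r*p²)
n(v) = -4*v²
n(-125)/m(M(1/(-13 + 0), 0)) = -4*(-125)²/72 = -4*15625*(1/72) = -62500*1/72 = -15625/18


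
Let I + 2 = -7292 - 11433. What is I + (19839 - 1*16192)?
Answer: -15080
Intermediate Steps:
I = -18727 (I = -2 + (-7292 - 11433) = -2 - 18725 = -18727)
I + (19839 - 1*16192) = -18727 + (19839 - 1*16192) = -18727 + (19839 - 16192) = -18727 + 3647 = -15080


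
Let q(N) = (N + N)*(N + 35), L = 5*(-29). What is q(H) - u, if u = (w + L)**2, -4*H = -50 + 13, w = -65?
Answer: -346251/8 ≈ -43281.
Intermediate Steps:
L = -145
H = 37/4 (H = -(-50 + 13)/4 = -1/4*(-37) = 37/4 ≈ 9.2500)
u = 44100 (u = (-65 - 145)**2 = (-210)**2 = 44100)
q(N) = 2*N*(35 + N) (q(N) = (2*N)*(35 + N) = 2*N*(35 + N))
q(H) - u = 2*(37/4)*(35 + 37/4) - 1*44100 = 2*(37/4)*(177/4) - 44100 = 6549/8 - 44100 = -346251/8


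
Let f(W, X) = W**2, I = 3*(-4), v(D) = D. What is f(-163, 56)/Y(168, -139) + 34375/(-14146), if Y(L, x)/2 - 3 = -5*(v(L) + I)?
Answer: -9755996/499611 ≈ -19.527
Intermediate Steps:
I = -12
Y(L, x) = 126 - 10*L (Y(L, x) = 6 + 2*(-5*(L - 12)) = 6 + 2*(-5*(-12 + L)) = 6 + 2*(60 - 5*L) = 6 + (120 - 10*L) = 126 - 10*L)
f(-163, 56)/Y(168, -139) + 34375/(-14146) = (-163)**2/(126 - 10*168) + 34375/(-14146) = 26569/(126 - 1680) + 34375*(-1/14146) = 26569/(-1554) - 3125/1286 = 26569*(-1/1554) - 3125/1286 = -26569/1554 - 3125/1286 = -9755996/499611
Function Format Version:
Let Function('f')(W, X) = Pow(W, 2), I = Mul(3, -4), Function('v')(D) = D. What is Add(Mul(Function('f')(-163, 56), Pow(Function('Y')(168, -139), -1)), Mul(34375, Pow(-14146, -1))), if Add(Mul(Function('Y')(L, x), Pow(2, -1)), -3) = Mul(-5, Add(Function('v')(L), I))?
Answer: Rational(-9755996, 499611) ≈ -19.527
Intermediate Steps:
I = -12
Function('Y')(L, x) = Add(126, Mul(-10, L)) (Function('Y')(L, x) = Add(6, Mul(2, Mul(-5, Add(L, -12)))) = Add(6, Mul(2, Mul(-5, Add(-12, L)))) = Add(6, Mul(2, Add(60, Mul(-5, L)))) = Add(6, Add(120, Mul(-10, L))) = Add(126, Mul(-10, L)))
Add(Mul(Function('f')(-163, 56), Pow(Function('Y')(168, -139), -1)), Mul(34375, Pow(-14146, -1))) = Add(Mul(Pow(-163, 2), Pow(Add(126, Mul(-10, 168)), -1)), Mul(34375, Pow(-14146, -1))) = Add(Mul(26569, Pow(Add(126, -1680), -1)), Mul(34375, Rational(-1, 14146))) = Add(Mul(26569, Pow(-1554, -1)), Rational(-3125, 1286)) = Add(Mul(26569, Rational(-1, 1554)), Rational(-3125, 1286)) = Add(Rational(-26569, 1554), Rational(-3125, 1286)) = Rational(-9755996, 499611)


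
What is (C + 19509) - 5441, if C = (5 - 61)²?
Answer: 17204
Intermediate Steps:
C = 3136 (C = (-56)² = 3136)
(C + 19509) - 5441 = (3136 + 19509) - 5441 = 22645 - 5441 = 17204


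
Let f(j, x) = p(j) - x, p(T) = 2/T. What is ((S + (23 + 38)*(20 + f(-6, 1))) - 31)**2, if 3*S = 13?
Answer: 1236544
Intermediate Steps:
f(j, x) = -x + 2/j (f(j, x) = 2/j - x = -x + 2/j)
S = 13/3 (S = (1/3)*13 = 13/3 ≈ 4.3333)
((S + (23 + 38)*(20 + f(-6, 1))) - 31)**2 = ((13/3 + (23 + 38)*(20 + (-1*1 + 2/(-6)))) - 31)**2 = ((13/3 + 61*(20 + (-1 + 2*(-1/6)))) - 31)**2 = ((13/3 + 61*(20 + (-1 - 1/3))) - 31)**2 = ((13/3 + 61*(20 - 4/3)) - 31)**2 = ((13/3 + 61*(56/3)) - 31)**2 = ((13/3 + 3416/3) - 31)**2 = (1143 - 31)**2 = 1112**2 = 1236544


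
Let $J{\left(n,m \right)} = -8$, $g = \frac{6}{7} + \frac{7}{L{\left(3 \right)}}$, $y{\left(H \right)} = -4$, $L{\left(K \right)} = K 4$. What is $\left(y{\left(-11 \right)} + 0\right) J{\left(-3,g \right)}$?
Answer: $32$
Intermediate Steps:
$L{\left(K \right)} = 4 K$
$g = \frac{121}{84}$ ($g = \frac{6}{7} + \frac{7}{4 \cdot 3} = 6 \cdot \frac{1}{7} + \frac{7}{12} = \frac{6}{7} + 7 \cdot \frac{1}{12} = \frac{6}{7} + \frac{7}{12} = \frac{121}{84} \approx 1.4405$)
$\left(y{\left(-11 \right)} + 0\right) J{\left(-3,g \right)} = \left(-4 + 0\right) \left(-8\right) = \left(-4\right) \left(-8\right) = 32$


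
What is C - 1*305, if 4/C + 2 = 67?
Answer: -19821/65 ≈ -304.94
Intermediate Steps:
C = 4/65 (C = 4/(-2 + 67) = 4/65 ≈ 0.061538)
C - 1*305 = 4/65 - 1*305 = 4/65 - 305 = -19821/65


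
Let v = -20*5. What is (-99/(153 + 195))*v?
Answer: 825/29 ≈ 28.448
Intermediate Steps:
v = -100
(-99/(153 + 195))*v = -99/(153 + 195)*(-100) = -99/348*(-100) = -99*1/348*(-100) = -33/116*(-100) = 825/29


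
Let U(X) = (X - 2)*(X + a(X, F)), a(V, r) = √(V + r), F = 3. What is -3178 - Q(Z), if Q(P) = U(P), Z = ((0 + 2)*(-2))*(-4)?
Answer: -3402 - 14*√19 ≈ -3463.0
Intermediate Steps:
Z = 16 (Z = (2*(-2))*(-4) = -4*(-4) = 16)
U(X) = (-2 + X)*(X + √(3 + X)) (U(X) = (X - 2)*(X + √(X + 3)) = (-2 + X)*(X + √(3 + X)))
Q(P) = P² - 2*P - 2*√(3 + P) + P*√(3 + P)
-3178 - Q(Z) = -3178 - (16² - 2*16 - 2*√(3 + 16) + 16*√(3 + 16)) = -3178 - (256 - 32 - 2*√19 + 16*√19) = -3178 - (224 + 14*√19) = -3178 + (-224 - 14*√19) = -3402 - 14*√19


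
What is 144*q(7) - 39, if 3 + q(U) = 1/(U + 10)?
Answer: -7863/17 ≈ -462.53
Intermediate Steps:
q(U) = -3 + 1/(10 + U) (q(U) = -3 + 1/(U + 10) = -3 + 1/(10 + U))
144*q(7) - 39 = 144*((-29 - 3*7)/(10 + 7)) - 39 = 144*((-29 - 21)/17) - 39 = 144*((1/17)*(-50)) - 39 = 144*(-50/17) - 39 = -7200/17 - 39 = -7863/17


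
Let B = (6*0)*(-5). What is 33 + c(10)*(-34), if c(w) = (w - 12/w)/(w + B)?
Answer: 77/25 ≈ 3.0800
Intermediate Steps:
B = 0 (B = 0*(-5) = 0)
c(w) = (w - 12/w)/w (c(w) = (w - 12/w)/(w + 0) = (w - 12/w)/w)
33 + c(10)*(-34) = 33 + (1 - 12/10**2)*(-34) = 33 + (1 - 12*1/100)*(-34) = 33 + (1 - 3/25)*(-34) = 33 + (22/25)*(-34) = 33 - 748/25 = 77/25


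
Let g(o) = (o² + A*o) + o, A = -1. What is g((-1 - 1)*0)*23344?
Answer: 0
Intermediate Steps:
g(o) = o² (g(o) = (o² - o) + o = o²)
g((-1 - 1)*0)*23344 = ((-1 - 1)*0)²*23344 = (-2*0)²*23344 = 0²*23344 = 0*23344 = 0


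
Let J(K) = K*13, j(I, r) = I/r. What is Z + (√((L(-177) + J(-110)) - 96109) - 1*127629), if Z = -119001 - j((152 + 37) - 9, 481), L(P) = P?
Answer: -118629210/481 + 2*I*√24429 ≈ -2.4663e+5 + 312.6*I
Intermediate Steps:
J(K) = 13*K
Z = -57239661/481 (Z = -119001 - ((152 + 37) - 9)/481 = -119001 - (189 - 9)/481 = -119001 - 180/481 = -57239661/481 ≈ -1.1900e+5)
Z + (√((L(-177) + J(-110)) - 96109) - 1*127629) = -57239661/481 + (√((-177 + 13*(-110)) - 96109) - 1*127629) = -57239661/481 + (√((-177 - 1430) - 96109) - 127629) = -57239661/481 + (√(-1607 - 96109) - 127629) = -57239661/481 + (√(-97716) - 127629) = -57239661/481 + (2*I*√24429 - 127629) = -57239661/481 + (-127629 + 2*I*√24429) = -118629210/481 + 2*I*√24429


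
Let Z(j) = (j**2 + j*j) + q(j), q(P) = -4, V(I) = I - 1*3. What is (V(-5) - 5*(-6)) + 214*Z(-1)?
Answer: -406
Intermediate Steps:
V(I) = -3 + I (V(I) = I - 3 = -3 + I)
Z(j) = -4 + 2*j**2 (Z(j) = (j**2 + j*j) - 4 = (j**2 + j**2) - 4 = 2*j**2 - 4 = -4 + 2*j**2)
(V(-5) - 5*(-6)) + 214*Z(-1) = ((-3 - 5) - 5*(-6)) + 214*(-4 + 2*(-1)**2) = (-8 + 30) + 214*(-4 + 2*1) = 22 + 214*(-4 + 2) = 22 + 214*(-2) = 22 - 428 = -406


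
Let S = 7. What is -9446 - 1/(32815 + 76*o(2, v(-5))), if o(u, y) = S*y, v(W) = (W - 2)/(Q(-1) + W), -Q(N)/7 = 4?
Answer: -10264203107/1086619 ≈ -9446.0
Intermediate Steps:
Q(N) = -28 (Q(N) = -7*4 = -28)
v(W) = (-2 + W)/(-28 + W) (v(W) = (W - 2)/(-28 + W) = (-2 + W)/(-28 + W))
o(u, y) = 7*y
-9446 - 1/(32815 + 76*o(2, v(-5))) = -9446 - 1/(32815 + 76*(7*((-2 - 5)/(-28 - 5)))) = -9446 - 1/(32815 + 76*(7*(-7/(-33)))) = -9446 - 1/(32815 + 76*(7*(-1/33*(-7)))) = -9446 - 1/(32815 + 76*(7*(7/33))) = -9446 - 1/(32815 + 76*(49/33)) = -9446 - 1/(32815 + 3724/33) = -9446 - 1/1086619/33 = -9446 - 1*33/1086619 = -9446 - 33/1086619 = -10264203107/1086619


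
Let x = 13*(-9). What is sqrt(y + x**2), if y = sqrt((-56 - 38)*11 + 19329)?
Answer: sqrt(13689 + sqrt(18295)) ≈ 117.58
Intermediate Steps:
x = -117
y = sqrt(18295) (y = sqrt(-94*11 + 19329) = sqrt(-1034 + 19329) = sqrt(18295) ≈ 135.26)
sqrt(y + x**2) = sqrt(sqrt(18295) + (-117)**2) = sqrt(sqrt(18295) + 13689) = sqrt(13689 + sqrt(18295))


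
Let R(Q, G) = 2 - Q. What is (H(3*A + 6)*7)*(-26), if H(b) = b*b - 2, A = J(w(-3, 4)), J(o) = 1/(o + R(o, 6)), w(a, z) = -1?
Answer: -19747/2 ≈ -9873.5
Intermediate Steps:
J(o) = ½ (J(o) = 1/(o + (2 - o)) = 1/2 = ½)
A = ½ ≈ 0.50000
H(b) = -2 + b² (H(b) = b² - 2 = -2 + b²)
(H(3*A + 6)*7)*(-26) = ((-2 + (3*(½) + 6)²)*7)*(-26) = ((-2 + (3/2 + 6)²)*7)*(-26) = ((-2 + (15/2)²)*7)*(-26) = ((-2 + 225/4)*7)*(-26) = ((217/4)*7)*(-26) = (1519/4)*(-26) = -19747/2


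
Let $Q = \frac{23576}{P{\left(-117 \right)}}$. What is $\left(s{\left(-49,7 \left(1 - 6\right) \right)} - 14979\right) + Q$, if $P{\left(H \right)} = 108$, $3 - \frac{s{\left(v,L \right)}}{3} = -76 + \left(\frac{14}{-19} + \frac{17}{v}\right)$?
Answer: $- \frac{365000611}{25137} \approx -14520.0$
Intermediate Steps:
$s{\left(v,L \right)} = \frac{4545}{19} - \frac{51}{v}$ ($s{\left(v,L \right)} = 9 - 3 \left(-76 + \left(\frac{14}{-19} + \frac{17}{v}\right)\right) = 9 - 3 \left(-76 + \left(14 \left(- \frac{1}{19}\right) + \frac{17}{v}\right)\right) = 9 - 3 \left(-76 - \left(\frac{14}{19} - \frac{17}{v}\right)\right) = 9 - 3 \left(- \frac{1458}{19} + \frac{17}{v}\right) = 9 + \left(\frac{4374}{19} - \frac{51}{v}\right) = \frac{4545}{19} - \frac{51}{v}$)
$Q = \frac{5894}{27}$ ($Q = \frac{23576}{108} = 23576 \cdot \frac{1}{108} = \frac{5894}{27} \approx 218.3$)
$\left(s{\left(-49,7 \left(1 - 6\right) \right)} - 14979\right) + Q = \left(\left(\frac{4545}{19} - \frac{51}{-49}\right) - 14979\right) + \frac{5894}{27} = \left(\left(\frac{4545}{19} - - \frac{51}{49}\right) - 14979\right) + \frac{5894}{27} = \left(\left(\frac{4545}{19} + \frac{51}{49}\right) - 14979\right) + \frac{5894}{27} = \left(\frac{223674}{931} - 14979\right) + \frac{5894}{27} = - \frac{13721775}{931} + \frac{5894}{27} = - \frac{365000611}{25137}$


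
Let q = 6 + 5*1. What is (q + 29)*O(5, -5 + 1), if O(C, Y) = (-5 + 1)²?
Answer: 640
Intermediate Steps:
O(C, Y) = 16 (O(C, Y) = (-4)² = 16)
q = 11 (q = 6 + 5 = 11)
(q + 29)*O(5, -5 + 1) = (11 + 29)*16 = 40*16 = 640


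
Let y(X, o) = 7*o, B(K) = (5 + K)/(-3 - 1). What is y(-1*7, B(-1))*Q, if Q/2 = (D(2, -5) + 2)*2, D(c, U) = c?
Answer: -112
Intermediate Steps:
B(K) = -5/4 - K/4 (B(K) = (5 + K)/(-4) = (5 + K)*(-¼) = -5/4 - K/4)
Q = 16 (Q = 2*((2 + 2)*2) = 2*(4*2) = 2*8 = 16)
y(-1*7, B(-1))*Q = (7*(-5/4 - ¼*(-1)))*16 = (7*(-5/4 + ¼))*16 = (7*(-1))*16 = -7*16 = -112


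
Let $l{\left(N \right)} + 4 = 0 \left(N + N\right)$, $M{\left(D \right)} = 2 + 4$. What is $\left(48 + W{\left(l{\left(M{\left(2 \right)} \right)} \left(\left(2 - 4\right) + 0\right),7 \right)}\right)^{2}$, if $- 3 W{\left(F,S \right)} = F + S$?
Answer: $1849$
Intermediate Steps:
$M{\left(D \right)} = 6$
$l{\left(N \right)} = -4$ ($l{\left(N \right)} = -4 + 0 \left(N + N\right) = -4 + 0 \cdot 2 N = -4 + 0 = -4$)
$W{\left(F,S \right)} = - \frac{F}{3} - \frac{S}{3}$ ($W{\left(F,S \right)} = - \frac{F + S}{3} = - \frac{F}{3} - \frac{S}{3}$)
$\left(48 + W{\left(l{\left(M{\left(2 \right)} \right)} \left(\left(2 - 4\right) + 0\right),7 \right)}\right)^{2} = \left(48 - \left(\frac{7}{3} + \frac{\left(-4\right) \left(\left(2 - 4\right) + 0\right)}{3}\right)\right)^{2} = \left(48 - \left(\frac{7}{3} + \frac{\left(-4\right) \left(-2 + 0\right)}{3}\right)\right)^{2} = \left(48 - \left(\frac{7}{3} + \frac{\left(-4\right) \left(-2\right)}{3}\right)\right)^{2} = \left(48 - 5\right)^{2} = 43^{2} = 1849$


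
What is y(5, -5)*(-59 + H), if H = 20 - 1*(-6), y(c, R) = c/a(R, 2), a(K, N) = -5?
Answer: 33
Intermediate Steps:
y(c, R) = -c/5 (y(c, R) = c/(-5) = c*(-⅕) = -c/5)
H = 26 (H = 20 + 6 = 26)
y(5, -5)*(-59 + H) = (-⅕*5)*(-59 + 26) = -1*(-33) = 33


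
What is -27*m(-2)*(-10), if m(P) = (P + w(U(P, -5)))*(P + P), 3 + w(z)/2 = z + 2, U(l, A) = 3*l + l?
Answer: 21600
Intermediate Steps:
U(l, A) = 4*l
w(z) = -2 + 2*z (w(z) = -6 + 2*(z + 2) = -6 + 2*(2 + z) = -6 + (4 + 2*z) = -2 + 2*z)
m(P) = 2*P*(-2 + 9*P) (m(P) = (P + (-2 + 2*(4*P)))*(P + P) = (P + (-2 + 8*P))*(2*P) = (-2 + 9*P)*(2*P) = 2*P*(-2 + 9*P))
-27*m(-2)*(-10) = -54*(-2)*(-2 + 9*(-2))*(-10) = -54*(-2)*(-2 - 18)*(-10) = -54*(-2)*(-20)*(-10) = -27*80*(-10) = -2160*(-10) = 21600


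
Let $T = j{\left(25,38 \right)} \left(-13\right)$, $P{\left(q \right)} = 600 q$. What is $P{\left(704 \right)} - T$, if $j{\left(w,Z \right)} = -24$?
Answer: $422088$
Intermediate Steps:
$T = 312$ ($T = \left(-24\right) \left(-13\right) = 312$)
$P{\left(704 \right)} - T = 600 \cdot 704 - 312 = 422400 - 312 = 422088$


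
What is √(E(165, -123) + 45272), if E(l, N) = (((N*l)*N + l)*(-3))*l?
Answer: I*√1235697478 ≈ 35153.0*I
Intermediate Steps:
E(l, N) = l*(-3*l - 3*l*N²) (E(l, N) = ((l*N² + l)*(-3))*l = ((l + l*N²)*(-3))*l = (-3*l - 3*l*N²)*l = l*(-3*l - 3*l*N²))
√(E(165, -123) + 45272) = √(3*165²*(-1 - 1*(-123)²) + 45272) = √(3*27225*(-1 - 1*15129) + 45272) = √(3*27225*(-1 - 15129) + 45272) = √(3*27225*(-15130) + 45272) = √(-1235742750 + 45272) = √(-1235697478) = I*√1235697478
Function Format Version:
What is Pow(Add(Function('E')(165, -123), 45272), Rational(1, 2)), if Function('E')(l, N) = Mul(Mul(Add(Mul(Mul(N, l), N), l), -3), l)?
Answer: Mul(I, Pow(1235697478, Rational(1, 2))) ≈ Mul(35153., I)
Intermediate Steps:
Function('E')(l, N) = Mul(l, Add(Mul(-3, l), Mul(-3, l, Pow(N, 2)))) (Function('E')(l, N) = Mul(Mul(Add(Mul(l, Pow(N, 2)), l), -3), l) = Mul(Mul(Add(l, Mul(l, Pow(N, 2))), -3), l) = Mul(Add(Mul(-3, l), Mul(-3, l, Pow(N, 2))), l) = Mul(l, Add(Mul(-3, l), Mul(-3, l, Pow(N, 2)))))
Pow(Add(Function('E')(165, -123), 45272), Rational(1, 2)) = Pow(Add(Mul(3, Pow(165, 2), Add(-1, Mul(-1, Pow(-123, 2)))), 45272), Rational(1, 2)) = Pow(Add(Mul(3, 27225, Add(-1, Mul(-1, 15129))), 45272), Rational(1, 2)) = Pow(Add(Mul(3, 27225, Add(-1, -15129)), 45272), Rational(1, 2)) = Pow(Add(Mul(3, 27225, -15130), 45272), Rational(1, 2)) = Pow(Add(-1235742750, 45272), Rational(1, 2)) = Pow(-1235697478, Rational(1, 2)) = Mul(I, Pow(1235697478, Rational(1, 2)))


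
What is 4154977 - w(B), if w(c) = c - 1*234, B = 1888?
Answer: 4153323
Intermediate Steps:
w(c) = -234 + c (w(c) = c - 234 = -234 + c)
4154977 - w(B) = 4154977 - (-234 + 1888) = 4154977 - 1*1654 = 4154977 - 1654 = 4153323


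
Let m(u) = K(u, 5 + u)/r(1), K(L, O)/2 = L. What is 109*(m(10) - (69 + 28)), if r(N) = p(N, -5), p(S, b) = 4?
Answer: -10028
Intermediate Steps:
K(L, O) = 2*L
r(N) = 4
m(u) = u/2 (m(u) = (2*u)/4 = (2*u)*(¼) = u/2)
109*(m(10) - (69 + 28)) = 109*((½)*10 - (69 + 28)) = 109*(5 - 1*97) = 109*(5 - 97) = 109*(-92) = -10028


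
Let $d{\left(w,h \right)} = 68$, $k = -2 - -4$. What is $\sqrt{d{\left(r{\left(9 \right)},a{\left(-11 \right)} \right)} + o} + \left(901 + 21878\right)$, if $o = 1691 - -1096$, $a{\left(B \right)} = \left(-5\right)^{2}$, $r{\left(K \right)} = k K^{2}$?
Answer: $22779 + \sqrt{2855} \approx 22832.0$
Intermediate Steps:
$k = 2$ ($k = -2 + 4 = 2$)
$r{\left(K \right)} = 2 K^{2}$
$a{\left(B \right)} = 25$
$o = 2787$ ($o = 1691 + 1096 = 2787$)
$\sqrt{d{\left(r{\left(9 \right)},a{\left(-11 \right)} \right)} + o} + \left(901 + 21878\right) = \sqrt{68 + 2787} + \left(901 + 21878\right) = \sqrt{2855} + 22779 = 22779 + \sqrt{2855}$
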